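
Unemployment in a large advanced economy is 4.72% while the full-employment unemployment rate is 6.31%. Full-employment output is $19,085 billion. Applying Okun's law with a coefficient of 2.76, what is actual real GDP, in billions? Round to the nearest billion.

Unemployment gap = 4.72 - 6.31 = -1.59 points, so the output gap is -2.76 × (-1.59) = 4.3884%.
Actual GDP = 19085 × (1 + 4.3884/100) = 19085 × 1.043884 ≈ 19923 billion.

$19,923 billion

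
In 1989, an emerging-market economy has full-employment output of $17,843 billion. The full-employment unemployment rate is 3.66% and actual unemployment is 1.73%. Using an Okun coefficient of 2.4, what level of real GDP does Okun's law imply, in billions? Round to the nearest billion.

Unemployment gap = 1.73 - 3.66 = -1.93 points, so the output gap is -2.4 × (-1.93) = 4.632%.
Actual GDP = 17843 × (1 + 4.632/100) = 17843 × 1.04632 ≈ 18669 billion.

$18,669 billion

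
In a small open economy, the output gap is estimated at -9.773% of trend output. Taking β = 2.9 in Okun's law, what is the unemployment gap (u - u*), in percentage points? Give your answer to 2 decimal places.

3.37 percentage points

Okun's law: output gap = -β × (u - u*), so u - u* = -(output gap)/β.
u - u* = -(-9.773)/2.9 = 3.37 percentage points.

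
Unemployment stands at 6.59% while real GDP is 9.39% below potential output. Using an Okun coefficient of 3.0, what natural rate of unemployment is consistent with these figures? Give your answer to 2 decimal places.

From Okun's law, u - u* = -(output gap)/β = -(-9.39)/3.0 = 3.13 points.
So u* = 6.59 - 3.13 = 3.46%.

3.46%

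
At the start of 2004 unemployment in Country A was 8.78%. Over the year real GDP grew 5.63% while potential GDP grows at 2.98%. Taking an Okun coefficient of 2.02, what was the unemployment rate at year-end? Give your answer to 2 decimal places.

7.47%

Growth-rate Okun's law: g_Y = g_Y* - β × Δu, so Δu = (g_Y* - g_Y)/β.
Δu = (2.98 - 5.63)/2.02 = -2.65/2.02 = -1.31 percentage points.
Year-end unemployment = 8.78 - 1.31 = 7.47%.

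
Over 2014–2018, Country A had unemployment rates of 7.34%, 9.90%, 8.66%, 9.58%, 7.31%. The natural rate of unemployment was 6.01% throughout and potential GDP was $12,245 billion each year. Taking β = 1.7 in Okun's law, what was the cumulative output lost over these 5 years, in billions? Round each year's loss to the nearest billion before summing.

Year 2014: gap = -1.7 × (7.34 - 6.01) = -2.261%, loss ≈ 12245 × 2.261/100 ≈ 277.
Year 2015: gap = -1.7 × (9.9 - 6.01) = -6.613%, loss ≈ 12245 × 6.613/100 ≈ 810.
Year 2016: gap = -1.7 × (8.66 - 6.01) = -4.505%, loss ≈ 12245 × 4.505/100 ≈ 552.
Year 2017: gap = -1.7 × (9.58 - 6.01) = -6.069%, loss ≈ 12245 × 6.069/100 ≈ 743.
Year 2018: gap = -1.7 × (7.31 - 6.01) = -2.21%, loss ≈ 12245 × 2.21/100 ≈ 271.
Total lost output = 277 + 810 + 552 + 743 + 271 = 2653 billion.

$2,653 billion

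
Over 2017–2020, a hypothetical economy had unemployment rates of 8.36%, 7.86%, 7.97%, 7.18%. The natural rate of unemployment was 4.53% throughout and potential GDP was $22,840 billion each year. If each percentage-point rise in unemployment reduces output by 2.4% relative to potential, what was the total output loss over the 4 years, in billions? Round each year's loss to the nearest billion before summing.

$7,263 billion

Year 2017: gap = -2.4 × (8.36 - 4.53) = -9.192%, loss ≈ 22840 × 9.192/100 ≈ 2099.
Year 2018: gap = -2.4 × (7.86 - 4.53) = -7.992%, loss ≈ 22840 × 7.992/100 ≈ 1825.
Year 2019: gap = -2.4 × (7.97 - 4.53) = -8.256%, loss ≈ 22840 × 8.256/100 ≈ 1886.
Year 2020: gap = -2.4 × (7.18 - 4.53) = -6.36%, loss ≈ 22840 × 6.36/100 ≈ 1453.
Total lost output = 2099 + 1825 + 1886 + 1453 = 7263 billion.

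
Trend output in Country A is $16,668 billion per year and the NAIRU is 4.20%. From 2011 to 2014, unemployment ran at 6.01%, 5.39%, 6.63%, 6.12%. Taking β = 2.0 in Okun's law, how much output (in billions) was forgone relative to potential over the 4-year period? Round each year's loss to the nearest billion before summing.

$2,450 billion

Year 2011: gap = -2.0 × (6.01 - 4.2) = -3.62%, loss ≈ 16668 × 3.62/100 ≈ 603.
Year 2012: gap = -2.0 × (5.39 - 4.2) = -2.38%, loss ≈ 16668 × 2.38/100 ≈ 397.
Year 2013: gap = -2.0 × (6.63 - 4.2) = -4.86%, loss ≈ 16668 × 4.86/100 ≈ 810.
Year 2014: gap = -2.0 × (6.12 - 4.2) = -3.84%, loss ≈ 16668 × 3.84/100 ≈ 640.
Total lost output = 603 + 397 + 810 + 640 = 2450 billion.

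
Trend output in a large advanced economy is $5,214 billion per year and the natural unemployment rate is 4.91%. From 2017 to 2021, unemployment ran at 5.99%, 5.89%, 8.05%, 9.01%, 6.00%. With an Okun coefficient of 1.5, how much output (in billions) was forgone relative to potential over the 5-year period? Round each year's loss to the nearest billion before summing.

$813 billion

Year 2017: gap = -1.5 × (5.99 - 4.91) = -1.62%, loss ≈ 5214 × 1.62/100 ≈ 84.
Year 2018: gap = -1.5 × (5.89 - 4.91) = -1.47%, loss ≈ 5214 × 1.47/100 ≈ 77.
Year 2019: gap = -1.5 × (8.05 - 4.91) = -4.71%, loss ≈ 5214 × 4.71/100 ≈ 246.
Year 2020: gap = -1.5 × (9.01 - 4.91) = -6.15%, loss ≈ 5214 × 6.15/100 ≈ 321.
Year 2021: gap = -1.5 × (6 - 4.91) = -1.635%, loss ≈ 5214 × 1.635/100 ≈ 85.
Total lost output = 84 + 77 + 246 + 321 + 85 = 813 billion.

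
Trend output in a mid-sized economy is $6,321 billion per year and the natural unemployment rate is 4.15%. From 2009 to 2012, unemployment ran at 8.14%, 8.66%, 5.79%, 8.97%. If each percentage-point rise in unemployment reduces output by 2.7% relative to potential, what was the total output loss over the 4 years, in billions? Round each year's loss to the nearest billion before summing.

$2,554 billion

Year 2009: gap = -2.7 × (8.14 - 4.15) = -10.773%, loss ≈ 6321 × 10.773/100 ≈ 681.
Year 2010: gap = -2.7 × (8.66 - 4.15) = -12.177%, loss ≈ 6321 × 12.177/100 ≈ 770.
Year 2011: gap = -2.7 × (5.79 - 4.15) = -4.428%, loss ≈ 6321 × 4.428/100 ≈ 280.
Year 2012: gap = -2.7 × (8.97 - 4.15) = -13.014%, loss ≈ 6321 × 13.014/100 ≈ 823.
Total lost output = 681 + 770 + 280 + 823 = 2554 billion.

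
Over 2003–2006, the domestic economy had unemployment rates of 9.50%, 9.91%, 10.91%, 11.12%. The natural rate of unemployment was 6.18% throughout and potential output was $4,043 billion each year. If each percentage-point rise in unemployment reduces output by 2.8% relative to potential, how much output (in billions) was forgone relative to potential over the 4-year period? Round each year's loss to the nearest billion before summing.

$1,892 billion

Year 2003: gap = -2.8 × (9.5 - 6.18) = -9.296%, loss ≈ 4043 × 9.296/100 ≈ 376.
Year 2004: gap = -2.8 × (9.91 - 6.18) = -10.444%, loss ≈ 4043 × 10.444/100 ≈ 422.
Year 2005: gap = -2.8 × (10.91 - 6.18) = -13.244%, loss ≈ 4043 × 13.244/100 ≈ 535.
Year 2006: gap = -2.8 × (11.12 - 6.18) = -13.832%, loss ≈ 4043 × 13.832/100 ≈ 559.
Total lost output = 376 + 422 + 535 + 559 = 1892 billion.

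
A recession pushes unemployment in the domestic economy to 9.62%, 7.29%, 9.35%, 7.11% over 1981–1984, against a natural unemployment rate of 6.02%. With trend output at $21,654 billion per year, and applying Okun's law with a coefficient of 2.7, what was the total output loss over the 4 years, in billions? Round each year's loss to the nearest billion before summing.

$5,432 billion

Year 1981: gap = -2.7 × (9.62 - 6.02) = -9.72%, loss ≈ 21654 × 9.72/100 ≈ 2105.
Year 1982: gap = -2.7 × (7.29 - 6.02) = -3.429%, loss ≈ 21654 × 3.429/100 ≈ 743.
Year 1983: gap = -2.7 × (9.35 - 6.02) = -8.991%, loss ≈ 21654 × 8.991/100 ≈ 1947.
Year 1984: gap = -2.7 × (7.11 - 6.02) = -2.943%, loss ≈ 21654 × 2.943/100 ≈ 637.
Total lost output = 2105 + 743 + 1947 + 637 = 5432 billion.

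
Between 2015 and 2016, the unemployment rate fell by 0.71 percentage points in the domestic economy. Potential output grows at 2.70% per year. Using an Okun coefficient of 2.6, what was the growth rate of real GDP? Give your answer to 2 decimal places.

Growth-rate Okun's law: g_Y = g_Y* - β × Δu.
g_Y = 2.70 - 2.6 × (-0.71) = 2.7 + 1.846 = 4.546%, i.e. 4.55% to 2 d.p.

4.55%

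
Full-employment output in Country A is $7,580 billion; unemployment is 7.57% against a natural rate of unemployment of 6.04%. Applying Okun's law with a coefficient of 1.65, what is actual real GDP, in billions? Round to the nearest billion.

$7,389 billion

Unemployment gap = 7.57 - 6.04 = 1.53 points, so the output gap is -1.65 × 1.53 = -2.5245%.
Actual GDP = 7580 × (1 - 2.5245/100) = 7580 × 0.974755 ≈ 7389 billion.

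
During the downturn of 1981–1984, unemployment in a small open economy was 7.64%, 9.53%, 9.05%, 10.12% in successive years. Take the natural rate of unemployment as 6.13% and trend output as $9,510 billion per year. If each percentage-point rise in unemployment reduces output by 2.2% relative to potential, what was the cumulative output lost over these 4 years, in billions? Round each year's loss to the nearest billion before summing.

$2,473 billion

Year 1981: gap = -2.2 × (7.64 - 6.13) = -3.322%, loss ≈ 9510 × 3.322/100 ≈ 316.
Year 1982: gap = -2.2 × (9.53 - 6.13) = -7.48%, loss ≈ 9510 × 7.48/100 ≈ 711.
Year 1983: gap = -2.2 × (9.05 - 6.13) = -6.424%, loss ≈ 9510 × 6.424/100 ≈ 611.
Year 1984: gap = -2.2 × (10.12 - 6.13) = -8.778%, loss ≈ 9510 × 8.778/100 ≈ 835.
Total lost output = 316 + 711 + 611 + 835 = 2473 billion.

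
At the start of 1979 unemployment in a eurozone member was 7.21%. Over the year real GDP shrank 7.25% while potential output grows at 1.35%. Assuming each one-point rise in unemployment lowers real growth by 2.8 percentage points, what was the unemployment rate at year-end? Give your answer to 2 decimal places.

10.28%

Growth-rate Okun's law: g_Y = g_Y* - β × Δu, so Δu = (g_Y* - g_Y)/β.
Δu = (1.35 + 7.25)/2.8 = 8.6/2.8 = 3.07 percentage points.
Year-end unemployment = 7.21 + 3.07 = 10.28%.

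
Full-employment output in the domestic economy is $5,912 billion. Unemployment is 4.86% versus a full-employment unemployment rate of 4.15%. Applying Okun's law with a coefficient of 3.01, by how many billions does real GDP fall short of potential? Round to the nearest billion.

Output gap = -3.01 × (4.86 - 4.15) = -3.01 × 0.71 = -2.1371%.
Actual GDP ≈ 5912 × 0.978629 ≈ 5786 billion, so the shortfall is 5912 - 5786 = 126 billion.

$126 billion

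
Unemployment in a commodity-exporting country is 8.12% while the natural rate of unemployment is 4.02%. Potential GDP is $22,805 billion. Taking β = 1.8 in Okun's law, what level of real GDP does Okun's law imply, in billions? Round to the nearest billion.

$21,122 billion

Unemployment gap = 8.12 - 4.02 = 4.1 points, so the output gap is -1.8 × 4.1 = -7.38%.
Actual GDP = 22805 × (1 - 7.38/100) = 22805 × 0.9262 ≈ 21122 billion.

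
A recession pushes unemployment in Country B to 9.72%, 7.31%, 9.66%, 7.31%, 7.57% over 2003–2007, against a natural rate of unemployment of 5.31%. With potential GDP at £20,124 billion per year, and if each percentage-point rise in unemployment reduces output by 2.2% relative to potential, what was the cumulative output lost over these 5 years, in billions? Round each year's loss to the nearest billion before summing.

Year 2003: gap = -2.2 × (9.72 - 5.31) = -9.702%, loss ≈ 20124 × 9.702/100 ≈ 1952.
Year 2004: gap = -2.2 × (7.31 - 5.31) = -4.4%, loss ≈ 20124 × 4.4/100 ≈ 885.
Year 2005: gap = -2.2 × (9.66 - 5.31) = -9.57%, loss ≈ 20124 × 9.57/100 ≈ 1926.
Year 2006: gap = -2.2 × (7.31 - 5.31) = -4.4%, loss ≈ 20124 × 4.4/100 ≈ 885.
Year 2007: gap = -2.2 × (7.57 - 5.31) = -4.972%, loss ≈ 20124 × 4.972/100 ≈ 1001.
Total lost output = 1952 + 885 + 1926 + 885 + 1001 = 6649 billion.

£6,649 billion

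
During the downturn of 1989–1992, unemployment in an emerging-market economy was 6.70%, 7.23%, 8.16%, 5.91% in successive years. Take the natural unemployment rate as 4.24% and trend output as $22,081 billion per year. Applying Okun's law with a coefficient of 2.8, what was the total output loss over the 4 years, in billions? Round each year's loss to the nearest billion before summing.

$6,827 billion

Year 1989: gap = -2.8 × (6.7 - 4.24) = -6.888%, loss ≈ 22081 × 6.888/100 ≈ 1521.
Year 1990: gap = -2.8 × (7.23 - 4.24) = -8.372%, loss ≈ 22081 × 8.372/100 ≈ 1849.
Year 1991: gap = -2.8 × (8.16 - 4.24) = -10.976%, loss ≈ 22081 × 10.976/100 ≈ 2424.
Year 1992: gap = -2.8 × (5.91 - 4.24) = -4.676%, loss ≈ 22081 × 4.676/100 ≈ 1033.
Total lost output = 1521 + 1849 + 2424 + 1033 = 6827 billion.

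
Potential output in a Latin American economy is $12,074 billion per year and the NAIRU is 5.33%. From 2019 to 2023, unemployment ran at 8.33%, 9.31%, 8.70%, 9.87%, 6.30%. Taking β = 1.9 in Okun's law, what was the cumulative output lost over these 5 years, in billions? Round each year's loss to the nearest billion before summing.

Year 2019: gap = -1.9 × (8.33 - 5.33) = -5.7%, loss ≈ 12074 × 5.7/100 ≈ 688.
Year 2020: gap = -1.9 × (9.31 - 5.33) = -7.562%, loss ≈ 12074 × 7.562/100 ≈ 913.
Year 2021: gap = -1.9 × (8.7 - 5.33) = -6.403%, loss ≈ 12074 × 6.403/100 ≈ 773.
Year 2022: gap = -1.9 × (9.87 - 5.33) = -8.626%, loss ≈ 12074 × 8.626/100 ≈ 1042.
Year 2023: gap = -1.9 × (6.3 - 5.33) = -1.843%, loss ≈ 12074 × 1.843/100 ≈ 223.
Total lost output = 688 + 913 + 773 + 1042 + 223 = 3639 billion.

$3,639 billion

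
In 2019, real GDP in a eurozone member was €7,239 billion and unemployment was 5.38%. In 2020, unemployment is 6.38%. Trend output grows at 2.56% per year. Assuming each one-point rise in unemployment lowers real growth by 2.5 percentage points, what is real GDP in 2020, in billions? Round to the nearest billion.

€7,243 billion

Δu = 6.38 - 5.38 = 1 point.
Okun's law (growth form): g_Y = g_Y* - β × Δu = 2.56 - 2.5 × (1.00) = 2.56 - 2.5 = 0.06%.
Real GDP in the next year = 7239 × (1 + 0.06/100) = 7239 × 1.0006 ≈ 7243 billion.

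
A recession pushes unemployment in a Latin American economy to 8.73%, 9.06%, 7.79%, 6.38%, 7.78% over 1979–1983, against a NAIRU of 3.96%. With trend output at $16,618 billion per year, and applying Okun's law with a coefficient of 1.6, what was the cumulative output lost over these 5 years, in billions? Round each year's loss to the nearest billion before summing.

Year 1979: gap = -1.6 × (8.73 - 3.96) = -7.632%, loss ≈ 16618 × 7.632/100 ≈ 1268.
Year 1980: gap = -1.6 × (9.06 - 3.96) = -8.16%, loss ≈ 16618 × 8.16/100 ≈ 1356.
Year 1981: gap = -1.6 × (7.79 - 3.96) = -6.128%, loss ≈ 16618 × 6.128/100 ≈ 1018.
Year 1982: gap = -1.6 × (6.38 - 3.96) = -3.872%, loss ≈ 16618 × 3.872/100 ≈ 643.
Year 1983: gap = -1.6 × (7.78 - 3.96) = -6.112%, loss ≈ 16618 × 6.112/100 ≈ 1016.
Total lost output = 1268 + 1356 + 1018 + 643 + 1016 = 5301 billion.

$5,301 billion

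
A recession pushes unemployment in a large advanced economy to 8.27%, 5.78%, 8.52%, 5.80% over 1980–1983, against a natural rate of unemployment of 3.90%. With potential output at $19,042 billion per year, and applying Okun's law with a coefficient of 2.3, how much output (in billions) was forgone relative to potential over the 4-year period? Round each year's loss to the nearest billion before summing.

Year 1980: gap = -2.3 × (8.27 - 3.9) = -10.051%, loss ≈ 19042 × 10.051/100 ≈ 1914.
Year 1981: gap = -2.3 × (5.78 - 3.9) = -4.324%, loss ≈ 19042 × 4.324/100 ≈ 823.
Year 1982: gap = -2.3 × (8.52 - 3.9) = -10.626%, loss ≈ 19042 × 10.626/100 ≈ 2023.
Year 1983: gap = -2.3 × (5.8 - 3.9) = -4.37%, loss ≈ 19042 × 4.37/100 ≈ 832.
Total lost output = 1914 + 823 + 2023 + 832 = 5592 billion.

$5,592 billion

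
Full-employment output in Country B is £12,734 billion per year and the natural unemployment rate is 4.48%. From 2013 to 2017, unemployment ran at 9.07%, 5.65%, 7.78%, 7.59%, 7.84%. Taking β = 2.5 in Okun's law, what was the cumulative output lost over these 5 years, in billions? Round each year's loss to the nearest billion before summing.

Year 2013: gap = -2.5 × (9.07 - 4.48) = -11.475%, loss ≈ 12734 × 11.475/100 ≈ 1461.
Year 2014: gap = -2.5 × (5.65 - 4.48) = -2.925%, loss ≈ 12734 × 2.925/100 ≈ 372.
Year 2015: gap = -2.5 × (7.78 - 4.48) = -8.25%, loss ≈ 12734 × 8.25/100 ≈ 1051.
Year 2016: gap = -2.5 × (7.59 - 4.48) = -7.775%, loss ≈ 12734 × 7.775/100 ≈ 990.
Year 2017: gap = -2.5 × (7.84 - 4.48) = -8.4%, loss ≈ 12734 × 8.4/100 ≈ 1070.
Total lost output = 1461 + 372 + 1051 + 990 + 1070 = 4944 billion.

£4,944 billion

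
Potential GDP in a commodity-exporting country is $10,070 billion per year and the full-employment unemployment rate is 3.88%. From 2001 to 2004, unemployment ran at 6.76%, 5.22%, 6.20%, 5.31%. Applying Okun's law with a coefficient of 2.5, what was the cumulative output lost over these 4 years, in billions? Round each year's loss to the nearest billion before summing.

Year 2001: gap = -2.5 × (6.76 - 3.88) = -7.2%, loss ≈ 10070 × 7.2/100 ≈ 725.
Year 2002: gap = -2.5 × (5.22 - 3.88) = -3.35%, loss ≈ 10070 × 3.35/100 ≈ 337.
Year 2003: gap = -2.5 × (6.2 - 3.88) = -5.8%, loss ≈ 10070 × 5.8/100 ≈ 584.
Year 2004: gap = -2.5 × (5.31 - 3.88) = -3.575%, loss ≈ 10070 × 3.575/100 ≈ 360.
Total lost output = 725 + 337 + 584 + 360 = 2006 billion.

$2,006 billion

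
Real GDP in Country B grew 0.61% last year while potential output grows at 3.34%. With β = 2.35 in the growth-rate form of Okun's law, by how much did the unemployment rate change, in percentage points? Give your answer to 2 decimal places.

Growth-rate Okun's law: g_Y = g_Y* - β × Δu, so Δu = (g_Y* - g_Y)/β.
Δu = (3.34 - 0.61)/2.35 = 2.73/2.35 = 1.16 percentage points.

1.16 percentage points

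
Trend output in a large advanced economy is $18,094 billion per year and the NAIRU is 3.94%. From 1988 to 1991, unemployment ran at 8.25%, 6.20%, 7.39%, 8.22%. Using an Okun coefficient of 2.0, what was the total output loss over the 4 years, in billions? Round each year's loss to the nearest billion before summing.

$5,175 billion

Year 1988: gap = -2.0 × (8.25 - 3.94) = -8.62%, loss ≈ 18094 × 8.62/100 ≈ 1560.
Year 1989: gap = -2.0 × (6.2 - 3.94) = -4.52%, loss ≈ 18094 × 4.52/100 ≈ 818.
Year 1990: gap = -2.0 × (7.39 - 3.94) = -6.9%, loss ≈ 18094 × 6.9/100 ≈ 1248.
Year 1991: gap = -2.0 × (8.22 - 3.94) = -8.56%, loss ≈ 18094 × 8.56/100 ≈ 1549.
Total lost output = 1560 + 818 + 1248 + 1549 = 5175 billion.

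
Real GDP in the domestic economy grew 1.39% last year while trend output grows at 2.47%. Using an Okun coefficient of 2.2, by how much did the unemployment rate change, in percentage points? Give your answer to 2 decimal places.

0.49 percentage points

Growth-rate Okun's law: g_Y = g_Y* - β × Δu, so Δu = (g_Y* - g_Y)/β.
Δu = (2.47 - 1.39)/2.2 = 1.08/2.2 = 0.49 percentage points.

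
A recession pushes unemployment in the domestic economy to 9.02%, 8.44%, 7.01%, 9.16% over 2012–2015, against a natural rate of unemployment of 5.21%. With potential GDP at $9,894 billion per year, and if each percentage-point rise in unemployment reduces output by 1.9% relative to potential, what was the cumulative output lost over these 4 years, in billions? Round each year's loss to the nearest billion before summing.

$2,404 billion

Year 2012: gap = -1.9 × (9.02 - 5.21) = -7.239%, loss ≈ 9894 × 7.239/100 ≈ 716.
Year 2013: gap = -1.9 × (8.44 - 5.21) = -6.137%, loss ≈ 9894 × 6.137/100 ≈ 607.
Year 2014: gap = -1.9 × (7.01 - 5.21) = -3.42%, loss ≈ 9894 × 3.42/100 ≈ 338.
Year 2015: gap = -1.9 × (9.16 - 5.21) = -7.505%, loss ≈ 9894 × 7.505/100 ≈ 743.
Total lost output = 716 + 607 + 338 + 743 = 2404 billion.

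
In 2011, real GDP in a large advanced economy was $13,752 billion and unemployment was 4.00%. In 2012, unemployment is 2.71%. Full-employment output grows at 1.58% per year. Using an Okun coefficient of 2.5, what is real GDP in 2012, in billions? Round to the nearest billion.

$14,413 billion

Δu = 2.71 - 4 = -1.29 points.
Okun's law (growth form): g_Y = g_Y* - β × Δu = 1.58 - 2.5 × (-1.29) = 1.58 + 3.225 = 4.805%.
Real GDP in the next year = 13752 × (1 + 4.805/100) = 13752 × 1.04805 ≈ 14413 billion.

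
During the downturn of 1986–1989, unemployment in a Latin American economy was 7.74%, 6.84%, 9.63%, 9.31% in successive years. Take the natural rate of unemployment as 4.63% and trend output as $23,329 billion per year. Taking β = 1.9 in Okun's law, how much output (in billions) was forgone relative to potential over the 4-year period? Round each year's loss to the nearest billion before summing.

$6,649 billion

Year 1986: gap = -1.9 × (7.74 - 4.63) = -5.909%, loss ≈ 23329 × 5.909/100 ≈ 1379.
Year 1987: gap = -1.9 × (6.84 - 4.63) = -4.199%, loss ≈ 23329 × 4.199/100 ≈ 980.
Year 1988: gap = -1.9 × (9.63 - 4.63) = -9.5%, loss ≈ 23329 × 9.5/100 ≈ 2216.
Year 1989: gap = -1.9 × (9.31 - 4.63) = -8.892%, loss ≈ 23329 × 8.892/100 ≈ 2074.
Total lost output = 1379 + 980 + 2216 + 2074 = 6649 billion.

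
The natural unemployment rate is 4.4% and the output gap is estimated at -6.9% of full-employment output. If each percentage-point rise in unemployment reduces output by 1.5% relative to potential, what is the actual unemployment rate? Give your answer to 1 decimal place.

9.0%

From Okun's law, u - u* = -(output gap)/β = -(-6.9)/1.5 = 4.6 points.
So u = 4.4 + 4.6 = 9.0%.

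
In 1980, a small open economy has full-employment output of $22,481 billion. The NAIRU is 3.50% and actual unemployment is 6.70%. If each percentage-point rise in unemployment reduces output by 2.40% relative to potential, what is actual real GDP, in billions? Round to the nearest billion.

Unemployment gap = 6.7 - 3.5 = 3.2 points, so the output gap is -2.4 × 3.2 = -7.68%.
Actual GDP = 22481 × (1 - 7.68/100) = 22481 × 0.9232 ≈ 20754 billion.

$20,754 billion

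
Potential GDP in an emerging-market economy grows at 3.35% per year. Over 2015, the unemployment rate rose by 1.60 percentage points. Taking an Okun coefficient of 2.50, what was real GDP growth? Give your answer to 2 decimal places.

-0.65%

Growth-rate Okun's law: g_Y = g_Y* - β × Δu.
g_Y = 3.35 - 2.50 × (1.60) = 3.35 - 4 = -0.65%, i.e. -0.65% to 2 d.p.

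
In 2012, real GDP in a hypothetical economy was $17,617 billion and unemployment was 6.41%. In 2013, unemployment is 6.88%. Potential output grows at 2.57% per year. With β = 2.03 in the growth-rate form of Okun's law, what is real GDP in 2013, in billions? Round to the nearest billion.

Δu = 6.88 - 6.41 = 0.47 points.
Okun's law (growth form): g_Y = g_Y* - β × Δu = 2.57 - 2.03 × (0.47) = 2.57 - 0.9541 = 1.6159%.
Real GDP in the next year = 17617 × (1 + 1.6159/100) = 17617 × 1.016159 ≈ 17902 billion.

$17,902 billion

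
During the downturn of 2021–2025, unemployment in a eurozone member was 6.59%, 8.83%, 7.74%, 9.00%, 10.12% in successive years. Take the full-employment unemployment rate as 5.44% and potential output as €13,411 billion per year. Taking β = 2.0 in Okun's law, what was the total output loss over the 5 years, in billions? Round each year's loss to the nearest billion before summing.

Year 2021: gap = -2.0 × (6.59 - 5.44) = -2.3%, loss ≈ 13411 × 2.3/100 ≈ 308.
Year 2022: gap = -2.0 × (8.83 - 5.44) = -6.78%, loss ≈ 13411 × 6.78/100 ≈ 909.
Year 2023: gap = -2.0 × (7.74 - 5.44) = -4.6%, loss ≈ 13411 × 4.6/100 ≈ 617.
Year 2024: gap = -2.0 × (9 - 5.44) = -7.12%, loss ≈ 13411 × 7.12/100 ≈ 955.
Year 2025: gap = -2.0 × (10.12 - 5.44) = -9.36%, loss ≈ 13411 × 9.36/100 ≈ 1255.
Total lost output = 308 + 909 + 617 + 955 + 1255 = 4044 billion.

€4,044 billion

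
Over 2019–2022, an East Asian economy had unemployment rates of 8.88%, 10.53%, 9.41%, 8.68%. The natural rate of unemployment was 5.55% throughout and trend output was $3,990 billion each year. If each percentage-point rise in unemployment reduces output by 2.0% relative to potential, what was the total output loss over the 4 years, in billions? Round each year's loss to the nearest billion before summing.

Year 2019: gap = -2.0 × (8.88 - 5.55) = -6.66%, loss ≈ 3990 × 6.66/100 ≈ 266.
Year 2020: gap = -2.0 × (10.53 - 5.55) = -9.96%, loss ≈ 3990 × 9.96/100 ≈ 397.
Year 2021: gap = -2.0 × (9.41 - 5.55) = -7.72%, loss ≈ 3990 × 7.72/100 ≈ 308.
Year 2022: gap = -2.0 × (8.68 - 5.55) = -6.26%, loss ≈ 3990 × 6.26/100 ≈ 250.
Total lost output = 266 + 397 + 308 + 250 = 1221 billion.

$1,221 billion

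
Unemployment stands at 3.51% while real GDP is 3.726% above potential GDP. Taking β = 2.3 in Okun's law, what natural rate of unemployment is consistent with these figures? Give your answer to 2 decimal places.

From Okun's law, u - u* = -(output gap)/β = -(3.726)/2.3 = -1.62 points.
So u* = 3.51 + 1.62 = 5.13%.

5.13%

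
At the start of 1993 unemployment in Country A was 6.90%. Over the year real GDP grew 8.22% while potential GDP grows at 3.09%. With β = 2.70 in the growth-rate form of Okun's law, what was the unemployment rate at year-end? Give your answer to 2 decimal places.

5.00%

Growth-rate Okun's law: g_Y = g_Y* - β × Δu, so Δu = (g_Y* - g_Y)/β.
Δu = (3.09 - 8.22)/2.70 = -5.13/2.70 = -1.90 percentage points.
Year-end unemployment = 6.9 - 1.9 = 5.00%.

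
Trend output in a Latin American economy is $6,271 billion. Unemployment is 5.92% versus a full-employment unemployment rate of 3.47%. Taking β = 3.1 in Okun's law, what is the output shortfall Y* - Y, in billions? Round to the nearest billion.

$476 billion

Output gap = -3.1 × (5.92 - 3.47) = -3.1 × 2.45 = -7.595%.
Actual GDP ≈ 6271 × 0.92405 ≈ 5795 billion, so the shortfall is 6271 - 5795 = 476 billion.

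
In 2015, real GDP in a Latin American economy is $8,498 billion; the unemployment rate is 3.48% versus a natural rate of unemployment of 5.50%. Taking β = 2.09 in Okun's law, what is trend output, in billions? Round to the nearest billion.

$8,154 billion

Unemployment gap = 3.48 - 5.5 = -2.02 points, so output gap = -2.09 × (-2.02) = 4.2218%.
Since Y = Y* × (1 + gap/100), Y* = 8498/1.042218 ≈ 8154 billion.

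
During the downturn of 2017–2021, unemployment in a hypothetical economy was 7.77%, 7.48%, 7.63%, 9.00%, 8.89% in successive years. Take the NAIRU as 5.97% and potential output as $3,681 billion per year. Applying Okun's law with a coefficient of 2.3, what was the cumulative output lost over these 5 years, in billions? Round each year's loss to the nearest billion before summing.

$925 billion

Year 2017: gap = -2.3 × (7.77 - 5.97) = -4.14%, loss ≈ 3681 × 4.14/100 ≈ 152.
Year 2018: gap = -2.3 × (7.48 - 5.97) = -3.473%, loss ≈ 3681 × 3.473/100 ≈ 128.
Year 2019: gap = -2.3 × (7.63 - 5.97) = -3.818%, loss ≈ 3681 × 3.818/100 ≈ 141.
Year 2020: gap = -2.3 × (9 - 5.97) = -6.969%, loss ≈ 3681 × 6.969/100 ≈ 257.
Year 2021: gap = -2.3 × (8.89 - 5.97) = -6.716%, loss ≈ 3681 × 6.716/100 ≈ 247.
Total lost output = 152 + 128 + 141 + 257 + 247 = 925 billion.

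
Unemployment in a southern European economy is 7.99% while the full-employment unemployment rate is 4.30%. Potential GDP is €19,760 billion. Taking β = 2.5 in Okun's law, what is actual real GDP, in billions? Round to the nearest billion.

€17,937 billion

Unemployment gap = 7.99 - 4.3 = 3.69 points, so the output gap is -2.5 × 3.69 = -9.225%.
Actual GDP = 19760 × (1 - 9.225/100) = 19760 × 0.90775 ≈ 17937 billion.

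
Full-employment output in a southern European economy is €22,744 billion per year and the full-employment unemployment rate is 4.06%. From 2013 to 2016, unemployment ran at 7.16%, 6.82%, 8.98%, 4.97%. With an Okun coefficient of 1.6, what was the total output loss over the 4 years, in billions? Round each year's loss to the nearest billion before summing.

Year 2013: gap = -1.6 × (7.16 - 4.06) = -4.96%, loss ≈ 22744 × 4.96/100 ≈ 1128.
Year 2014: gap = -1.6 × (6.82 - 4.06) = -4.416%, loss ≈ 22744 × 4.416/100 ≈ 1004.
Year 2015: gap = -1.6 × (8.98 - 4.06) = -7.872%, loss ≈ 22744 × 7.872/100 ≈ 1790.
Year 2016: gap = -1.6 × (4.97 - 4.06) = -1.456%, loss ≈ 22744 × 1.456/100 ≈ 331.
Total lost output = 1128 + 1004 + 1790 + 331 = 4253 billion.

€4,253 billion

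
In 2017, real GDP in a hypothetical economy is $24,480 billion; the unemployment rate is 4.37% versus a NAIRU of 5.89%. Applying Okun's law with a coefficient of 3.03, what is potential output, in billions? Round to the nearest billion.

Unemployment gap = 4.37 - 5.89 = -1.52 points, so output gap = -3.03 × (-1.52) = 4.6056%.
Since Y = Y* × (1 + gap/100), Y* = 24480/1.046056 ≈ 23402 billion.

$23,402 billion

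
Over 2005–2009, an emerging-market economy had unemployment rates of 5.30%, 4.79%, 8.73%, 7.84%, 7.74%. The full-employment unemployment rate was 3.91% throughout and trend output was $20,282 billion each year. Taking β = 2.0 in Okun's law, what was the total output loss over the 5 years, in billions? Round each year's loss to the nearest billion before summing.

Year 2005: gap = -2.0 × (5.3 - 3.91) = -2.78%, loss ≈ 20282 × 2.78/100 ≈ 564.
Year 2006: gap = -2.0 × (4.79 - 3.91) = -1.76%, loss ≈ 20282 × 1.76/100 ≈ 357.
Year 2007: gap = -2.0 × (8.73 - 3.91) = -9.64%, loss ≈ 20282 × 9.64/100 ≈ 1955.
Year 2008: gap = -2.0 × (7.84 - 3.91) = -7.86%, loss ≈ 20282 × 7.86/100 ≈ 1594.
Year 2009: gap = -2.0 × (7.74 - 3.91) = -7.66%, loss ≈ 20282 × 7.66/100 ≈ 1554.
Total lost output = 564 + 357 + 1955 + 1594 + 1554 = 6024 billion.

$6,024 billion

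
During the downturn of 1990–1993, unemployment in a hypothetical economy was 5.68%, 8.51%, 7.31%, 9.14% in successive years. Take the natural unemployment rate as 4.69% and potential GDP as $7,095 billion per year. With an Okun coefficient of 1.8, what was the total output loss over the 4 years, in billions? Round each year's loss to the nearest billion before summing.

$1,517 billion

Year 1990: gap = -1.8 × (5.68 - 4.69) = -1.782%, loss ≈ 7095 × 1.782/100 ≈ 126.
Year 1991: gap = -1.8 × (8.51 - 4.69) = -6.876%, loss ≈ 7095 × 6.876/100 ≈ 488.
Year 1992: gap = -1.8 × (7.31 - 4.69) = -4.716%, loss ≈ 7095 × 4.716/100 ≈ 335.
Year 1993: gap = -1.8 × (9.14 - 4.69) = -8.01%, loss ≈ 7095 × 8.01/100 ≈ 568.
Total lost output = 126 + 488 + 335 + 568 = 1517 billion.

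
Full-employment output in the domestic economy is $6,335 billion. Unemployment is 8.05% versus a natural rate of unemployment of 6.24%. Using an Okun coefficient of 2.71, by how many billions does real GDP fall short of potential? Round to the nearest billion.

$311 billion

Output gap = -2.71 × (8.05 - 6.24) = -2.71 × 1.81 = -4.9051%.
Actual GDP ≈ 6335 × 0.950949 ≈ 6024 billion, so the shortfall is 6335 - 6024 = 311 billion.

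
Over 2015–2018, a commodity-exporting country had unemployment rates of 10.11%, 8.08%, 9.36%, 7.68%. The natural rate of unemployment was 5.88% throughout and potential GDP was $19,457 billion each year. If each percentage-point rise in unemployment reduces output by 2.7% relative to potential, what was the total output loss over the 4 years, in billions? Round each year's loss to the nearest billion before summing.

Year 2015: gap = -2.7 × (10.11 - 5.88) = -11.421%, loss ≈ 19457 × 11.421/100 ≈ 2222.
Year 2016: gap = -2.7 × (8.08 - 5.88) = -5.94%, loss ≈ 19457 × 5.94/100 ≈ 1156.
Year 2017: gap = -2.7 × (9.36 - 5.88) = -9.396%, loss ≈ 19457 × 9.396/100 ≈ 1828.
Year 2018: gap = -2.7 × (7.68 - 5.88) = -4.86%, loss ≈ 19457 × 4.86/100 ≈ 946.
Total lost output = 2222 + 1156 + 1828 + 946 = 6152 billion.

$6,152 billion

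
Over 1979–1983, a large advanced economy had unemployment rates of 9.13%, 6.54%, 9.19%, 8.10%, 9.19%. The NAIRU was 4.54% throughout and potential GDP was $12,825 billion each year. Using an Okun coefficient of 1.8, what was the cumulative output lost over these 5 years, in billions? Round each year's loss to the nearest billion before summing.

$4,490 billion

Year 1979: gap = -1.8 × (9.13 - 4.54) = -8.262%, loss ≈ 12825 × 8.262/100 ≈ 1060.
Year 1980: gap = -1.8 × (6.54 - 4.54) = -3.6%, loss ≈ 12825 × 3.6/100 ≈ 462.
Year 1981: gap = -1.8 × (9.19 - 4.54) = -8.37%, loss ≈ 12825 × 8.37/100 ≈ 1073.
Year 1982: gap = -1.8 × (8.1 - 4.54) = -6.408%, loss ≈ 12825 × 6.408/100 ≈ 822.
Year 1983: gap = -1.8 × (9.19 - 4.54) = -8.37%, loss ≈ 12825 × 8.37/100 ≈ 1073.
Total lost output = 1060 + 462 + 1073 + 822 + 1073 = 4490 billion.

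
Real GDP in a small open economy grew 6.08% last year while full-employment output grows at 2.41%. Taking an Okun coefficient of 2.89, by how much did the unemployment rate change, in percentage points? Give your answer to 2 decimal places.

Growth-rate Okun's law: g_Y = g_Y* - β × Δu, so Δu = (g_Y* - g_Y)/β.
Δu = (2.41 - 6.08)/2.89 = -3.67/2.89 = -1.27 percentage points.

-1.27 percentage points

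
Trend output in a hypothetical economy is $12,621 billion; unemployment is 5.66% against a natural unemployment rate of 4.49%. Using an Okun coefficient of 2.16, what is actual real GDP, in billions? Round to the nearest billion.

$12,302 billion

Unemployment gap = 5.66 - 4.49 = 1.17 points, so the output gap is -2.16 × 1.17 = -2.5272%.
Actual GDP = 12621 × (1 - 2.5272/100) = 12621 × 0.974728 ≈ 12302 billion.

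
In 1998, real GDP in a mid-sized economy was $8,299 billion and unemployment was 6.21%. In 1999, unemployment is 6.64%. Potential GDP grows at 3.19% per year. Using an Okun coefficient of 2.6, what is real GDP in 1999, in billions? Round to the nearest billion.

Δu = 6.64 - 6.21 = 0.43 points.
Okun's law (growth form): g_Y = g_Y* - β × Δu = 3.19 - 2.6 × (0.43) = 3.19 - 1.118 = 2.072%.
Real GDP in the next year = 8299 × (1 + 2.072/100) = 8299 × 1.02072 ≈ 8471 billion.

$8,471 billion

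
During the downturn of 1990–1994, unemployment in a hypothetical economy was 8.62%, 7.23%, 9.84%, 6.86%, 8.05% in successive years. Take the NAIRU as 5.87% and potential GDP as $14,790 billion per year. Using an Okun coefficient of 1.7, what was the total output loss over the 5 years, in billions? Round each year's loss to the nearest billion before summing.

Year 1990: gap = -1.7 × (8.62 - 5.87) = -4.675%, loss ≈ 14790 × 4.675/100 ≈ 691.
Year 1991: gap = -1.7 × (7.23 - 5.87) = -2.312%, loss ≈ 14790 × 2.312/100 ≈ 342.
Year 1992: gap = -1.7 × (9.84 - 5.87) = -6.749%, loss ≈ 14790 × 6.749/100 ≈ 998.
Year 1993: gap = -1.7 × (6.86 - 5.87) = -1.683%, loss ≈ 14790 × 1.683/100 ≈ 249.
Year 1994: gap = -1.7 × (8.05 - 5.87) = -3.706%, loss ≈ 14790 × 3.706/100 ≈ 548.
Total lost output = 691 + 342 + 998 + 249 + 548 = 2828 billion.

$2,828 billion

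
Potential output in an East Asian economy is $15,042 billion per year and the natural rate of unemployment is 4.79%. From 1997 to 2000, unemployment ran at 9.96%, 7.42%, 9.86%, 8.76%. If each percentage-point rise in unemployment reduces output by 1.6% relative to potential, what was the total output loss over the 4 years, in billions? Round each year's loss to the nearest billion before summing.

$4,052 billion

Year 1997: gap = -1.6 × (9.96 - 4.79) = -8.272%, loss ≈ 15042 × 8.272/100 ≈ 1244.
Year 1998: gap = -1.6 × (7.42 - 4.79) = -4.208%, loss ≈ 15042 × 4.208/100 ≈ 633.
Year 1999: gap = -1.6 × (9.86 - 4.79) = -8.112%, loss ≈ 15042 × 8.112/100 ≈ 1220.
Year 2000: gap = -1.6 × (8.76 - 4.79) = -6.352%, loss ≈ 15042 × 6.352/100 ≈ 955.
Total lost output = 1244 + 633 + 1220 + 955 = 4052 billion.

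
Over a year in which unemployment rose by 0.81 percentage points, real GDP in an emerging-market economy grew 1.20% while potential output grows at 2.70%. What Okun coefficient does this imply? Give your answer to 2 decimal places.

β ≈ 1.85

Growth form: g_Y = g_Y* - β × Δu, so β = (g_Y* - g_Y)/Δu.
β = (2.7 - 1.2)/0.81 = 1.5/0.81 = 1.85.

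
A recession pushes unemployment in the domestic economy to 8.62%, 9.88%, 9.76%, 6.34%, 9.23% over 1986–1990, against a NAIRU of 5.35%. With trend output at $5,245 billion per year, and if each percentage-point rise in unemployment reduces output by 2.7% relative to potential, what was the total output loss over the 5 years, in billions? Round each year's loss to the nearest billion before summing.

$2,419 billion

Year 1986: gap = -2.7 × (8.62 - 5.35) = -8.829%, loss ≈ 5245 × 8.829/100 ≈ 463.
Year 1987: gap = -2.7 × (9.88 - 5.35) = -12.231%, loss ≈ 5245 × 12.231/100 ≈ 642.
Year 1988: gap = -2.7 × (9.76 - 5.35) = -11.907%, loss ≈ 5245 × 11.907/100 ≈ 625.
Year 1989: gap = -2.7 × (6.34 - 5.35) = -2.673%, loss ≈ 5245 × 2.673/100 ≈ 140.
Year 1990: gap = -2.7 × (9.23 - 5.35) = -10.476%, loss ≈ 5245 × 10.476/100 ≈ 549.
Total lost output = 463 + 642 + 625 + 140 + 549 = 2419 billion.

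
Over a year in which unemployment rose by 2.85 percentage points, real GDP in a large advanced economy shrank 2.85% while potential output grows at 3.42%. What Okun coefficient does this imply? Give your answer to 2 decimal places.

Growth form: g_Y = g_Y* - β × Δu, so β = (g_Y* - g_Y)/Δu.
β = (3.42 + 2.85)/2.85 = 6.27/2.85 = 2.20.

β ≈ 2.20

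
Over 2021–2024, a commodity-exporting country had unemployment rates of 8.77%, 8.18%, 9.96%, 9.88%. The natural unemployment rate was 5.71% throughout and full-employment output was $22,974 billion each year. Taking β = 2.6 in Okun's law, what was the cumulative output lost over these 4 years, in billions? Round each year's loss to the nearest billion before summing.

$8,333 billion

Year 2021: gap = -2.6 × (8.77 - 5.71) = -7.956%, loss ≈ 22974 × 7.956/100 ≈ 1828.
Year 2022: gap = -2.6 × (8.18 - 5.71) = -6.422%, loss ≈ 22974 × 6.422/100 ≈ 1475.
Year 2023: gap = -2.6 × (9.96 - 5.71) = -11.05%, loss ≈ 22974 × 11.05/100 ≈ 2539.
Year 2024: gap = -2.6 × (9.88 - 5.71) = -10.842%, loss ≈ 22974 × 10.842/100 ≈ 2491.
Total lost output = 1828 + 1475 + 2539 + 2491 = 8333 billion.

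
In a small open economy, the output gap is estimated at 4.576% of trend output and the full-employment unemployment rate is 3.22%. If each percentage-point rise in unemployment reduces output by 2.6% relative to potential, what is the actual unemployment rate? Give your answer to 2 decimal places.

1.46%

From Okun's law, u - u* = -(output gap)/β = -(4.576)/2.6 = -1.76 points.
So u = 3.22 - 1.76 = 1.46%.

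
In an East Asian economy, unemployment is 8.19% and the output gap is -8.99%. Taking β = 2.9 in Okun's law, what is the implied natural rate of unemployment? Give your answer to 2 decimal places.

5.09%

From Okun's law, u - u* = -(output gap)/β = -(-8.99)/2.9 = 3.1 points.
So u* = 8.19 - 3.1 = 5.09%.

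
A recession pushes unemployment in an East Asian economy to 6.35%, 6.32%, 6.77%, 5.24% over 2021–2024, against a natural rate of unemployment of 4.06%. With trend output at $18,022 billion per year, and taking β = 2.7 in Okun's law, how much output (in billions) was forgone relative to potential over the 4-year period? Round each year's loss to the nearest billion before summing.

$4,107 billion

Year 2021: gap = -2.7 × (6.35 - 4.06) = -6.183%, loss ≈ 18022 × 6.183/100 ≈ 1114.
Year 2022: gap = -2.7 × (6.32 - 4.06) = -6.102%, loss ≈ 18022 × 6.102/100 ≈ 1100.
Year 2023: gap = -2.7 × (6.77 - 4.06) = -7.317%, loss ≈ 18022 × 7.317/100 ≈ 1319.
Year 2024: gap = -2.7 × (5.24 - 4.06) = -3.186%, loss ≈ 18022 × 3.186/100 ≈ 574.
Total lost output = 1114 + 1100 + 1319 + 574 = 4107 billion.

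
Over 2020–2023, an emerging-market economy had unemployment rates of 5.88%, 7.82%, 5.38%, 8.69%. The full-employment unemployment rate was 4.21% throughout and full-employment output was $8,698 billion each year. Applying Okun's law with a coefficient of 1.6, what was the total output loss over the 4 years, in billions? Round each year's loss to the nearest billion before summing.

$1,520 billion

Year 2020: gap = -1.6 × (5.88 - 4.21) = -2.672%, loss ≈ 8698 × 2.672/100 ≈ 232.
Year 2021: gap = -1.6 × (7.82 - 4.21) = -5.776%, loss ≈ 8698 × 5.776/100 ≈ 502.
Year 2022: gap = -1.6 × (5.38 - 4.21) = -1.872%, loss ≈ 8698 × 1.872/100 ≈ 163.
Year 2023: gap = -1.6 × (8.69 - 4.21) = -7.168%, loss ≈ 8698 × 7.168/100 ≈ 623.
Total lost output = 232 + 502 + 163 + 623 = 1520 billion.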